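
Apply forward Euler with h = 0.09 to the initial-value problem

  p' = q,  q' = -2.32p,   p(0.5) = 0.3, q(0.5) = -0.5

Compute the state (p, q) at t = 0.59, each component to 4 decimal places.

Euler on (p,q): p_{n+1} = p_n + h·p', q_{n+1} = q_n + h·q'.
0.500000: (0.300000, -0.500000); f=(-0.500000, -0.696000) → (0.255000, -0.562640)
(p(0.59), q(0.59)) ≈ (0.2550, -0.5626)

0.2550, -0.5626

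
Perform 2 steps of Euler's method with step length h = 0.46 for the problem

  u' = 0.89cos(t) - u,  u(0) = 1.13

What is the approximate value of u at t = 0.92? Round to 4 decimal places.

0.9174

Euler: u_{n+1} = u_n + h·f(t_n, u_n).
t=0.000000, u=1.130000: f=-0.240000 → u ← 1.130000 + 0.46·(-0.240000) = 1.019600
t=0.460000, u=1.019600: f=-0.222113 → u ← 1.019600 + 0.46·(-0.222113) = 0.917428
u(0.92) ≈ 0.9174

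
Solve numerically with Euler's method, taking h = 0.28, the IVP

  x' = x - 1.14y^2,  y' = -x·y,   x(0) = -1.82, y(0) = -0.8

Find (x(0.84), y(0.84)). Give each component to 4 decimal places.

-6.1079, -4.2085

Euler on (x,y): x_{n+1} = x_n + h·x', y_{n+1} = y_n + h·y'.
0.000000: (-1.820000, -0.800000); f=(-2.549600, -1.456000) → (-2.533888, -1.207680)
0.280000: (-2.533888, -1.207680); f=(-4.196568, -3.060126) → (-3.708927, -2.064515)
0.560000: (-3.708927, -2.064515); f=(-8.567861, -7.657136) → (-6.107928, -4.208513)
(x(0.84), y(0.84)) ≈ (-6.1079, -4.2085)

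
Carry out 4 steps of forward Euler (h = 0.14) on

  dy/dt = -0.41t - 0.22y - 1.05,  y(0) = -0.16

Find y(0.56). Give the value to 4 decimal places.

-0.7498

Euler: y_{n+1} = y_n + h·f(t_n, y_n).
t=0.000000, y=-0.160000: f=-1.014800 → y ← -0.160000 + 0.14·(-1.014800) = -0.302072
t=0.140000, y=-0.302072: f=-1.040944 → y ← -0.302072 + 0.14·(-1.040944) = -0.447804
t=0.280000, y=-0.447804: f=-1.066283 → y ← -0.447804 + 0.14·(-1.066283) = -0.597084
t=0.420000, y=-0.597084: f=-1.090842 → y ← -0.597084 + 0.14·(-1.090842) = -0.749802
y(0.56) ≈ -0.7498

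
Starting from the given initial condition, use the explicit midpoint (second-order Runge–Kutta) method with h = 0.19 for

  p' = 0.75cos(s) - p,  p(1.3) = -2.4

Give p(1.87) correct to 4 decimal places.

-1.3780

Midpoint: k1 = f(s_n, p_n); k2 = f(s_n + h/2, p_n + (h/2)·k1); p_{n+1} = p_n + h·k2.
s=1.300000, p=-2.400000:
  k1 = f(1.300000, -2.400000) = 2.600624
  k2 = f(1.395000, -2.152941) = 2.284110
  p ← -2.400000 + 0.19·2.284110 = -1.966019
s=1.490000, p=-1.966019:
  k1 = f(1.490000, -1.966019) = 2.026550
  k2 = f(1.585000, -1.773497) = 1.762844
  p ← -1.966019 + 0.19·1.762844 = -1.631079
s=1.680000, p=-1.631079:
  k1 = f(1.680000, -1.631079) = 1.549339
  k2 = f(1.775000, -1.483892) = 1.331801
  p ← -1.631079 + 0.19·1.331801 = -1.378037
p(1.87) ≈ -1.3780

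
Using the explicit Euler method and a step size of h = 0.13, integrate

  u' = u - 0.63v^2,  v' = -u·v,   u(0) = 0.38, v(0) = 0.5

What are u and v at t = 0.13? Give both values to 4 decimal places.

Euler on (u,v): u_{n+1} = u_n + h·u', v_{n+1} = v_n + h·v'.
0.000000: (0.380000, 0.500000); f=(0.222500, -0.190000) → (0.408925, 0.475300)
(u(0.13), v(0.13)) ≈ (0.4089, 0.4753)

0.4089, 0.4753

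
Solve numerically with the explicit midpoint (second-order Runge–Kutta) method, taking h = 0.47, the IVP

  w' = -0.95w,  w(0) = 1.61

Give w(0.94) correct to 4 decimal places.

Midpoint: k1 = f(s_n, w_n); k2 = f(s_n + h/2, w_n + (h/2)·k1); w_{n+1} = w_n + h·k2.
s=0.000000, w=1.610000:
  k1 = f(0.000000, 1.610000) = -1.529500
  k2 = f(0.235000, 1.250568) = -1.188039
  w ← 1.610000 + 0.47·(-1.188039) = 1.051622
s=0.470000, w=1.051622:
  k1 = f(0.470000, 1.051622) = -0.999041
  k2 = f(0.705000, 0.816847) = -0.776005
  w ← 1.051622 + 0.47·(-0.776005) = 0.686899
w(0.94) ≈ 0.6869

0.6869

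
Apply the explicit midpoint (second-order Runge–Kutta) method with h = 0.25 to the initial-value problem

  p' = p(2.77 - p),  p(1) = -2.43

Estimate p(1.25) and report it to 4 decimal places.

-9.2256

Midpoint: k1 = f(t_n, p_n); k2 = f(t_n + h/2, p_n + (h/2)·k1); p_{n+1} = p_n + h·k2.
t=1.000000, p=-2.430000:
  k1 = f(1.000000, -2.430000) = -12.636000
  k2 = f(1.125000, -4.009500) = -27.182405
  p ← -2.430000 + 0.25·(-27.182405) = -9.225601
p(1.25) ≈ -9.2256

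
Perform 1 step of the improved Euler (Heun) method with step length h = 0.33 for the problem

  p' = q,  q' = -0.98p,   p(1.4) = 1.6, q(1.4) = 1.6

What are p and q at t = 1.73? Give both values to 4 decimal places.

2.0426, 0.9972

Heun on (p,q): k1 = f(t_n, state_n); k2 = f(t_n + h, state_n + h·k1); state_{n+1} = state_n + (h/2)·(k1 + k2).
1.400000: (1.600000, 1.600000)
  k1 = (1.600000, -1.568000)
  predictor → (2.128000, 1.082560)
  k2 = (1.082560, -2.085440)
  → (2.042622, 0.997182)
(p(1.73), q(1.73)) ≈ (2.0426, 0.9972)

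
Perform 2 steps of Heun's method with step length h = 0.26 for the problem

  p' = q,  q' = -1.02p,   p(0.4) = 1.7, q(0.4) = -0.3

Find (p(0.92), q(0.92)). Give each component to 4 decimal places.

Heun on (p,q): k1 = f(s_n, state_n); k2 = f(s_n + h, state_n + h·k1); state_{n+1} = state_n + (h/2)·(k1 + k2).
0.400000: (1.700000, -0.300000)
  k1 = (-0.300000, -1.734000)
  predictor → (1.622000, -0.750840)
  k2 = (-0.750840, -1.654440)
  → (1.563391, -0.740497)
0.660000: (1.563391, -0.740497)
  k1 = (-0.740497, -1.594659)
  predictor → (1.370862, -1.155108)
  k2 = (-1.155108, -1.398279)
  → (1.316962, -1.129579)
(p(0.92), q(0.92)) ≈ (1.3170, -1.1296)

1.3170, -1.1296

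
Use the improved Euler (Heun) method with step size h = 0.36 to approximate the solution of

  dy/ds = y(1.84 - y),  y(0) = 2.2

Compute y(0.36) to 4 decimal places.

2.0316

Heun: k1 = f(s_n, y_n); k2 = f(s_n + h, y_n + h·k1); y_{n+1} = y_n + (h/2)·(k1 + k2).
s=0.000000, y=2.200000:
  k1 = f(0.000000, 2.200000) = -0.792000
  k2 = f(0.360000, 1.914880) = -0.143386
  y ← 2.200000 + (0.36/2)·(-0.792000 + (-0.143386)) = 2.031630
y(0.36) ≈ 2.0316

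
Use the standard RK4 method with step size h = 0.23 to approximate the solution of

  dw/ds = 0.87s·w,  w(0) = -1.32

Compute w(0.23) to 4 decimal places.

-1.3507

RK4: k1 = f(s_n, w_n); k2 = f(s_n + h/2, w_n + (h/2)·k1); k3 = f(s_n + h/2, w_n + (h/2)·k2); k4 = f(s_n + h, w_n + h·k3); w_{n+1} = w_n + (h/6)·(k1 + 2k2 + 2k3 + k4).
s=0.000000, w=-1.320000:
  k1 = f(0.000000, -1.320000) = 0.000000
  k2 = f(0.115000, -1.320000) = -0.132066
  k3 = f(0.115000, -1.335188) = -0.133586
  k4 = f(0.230000, -1.350725) = -0.270280
  w ← -1.320000 + (0.23/6)·(k1 + 2k2 + 2k3 + k4) = -1.350727
w(0.23) ≈ -1.3507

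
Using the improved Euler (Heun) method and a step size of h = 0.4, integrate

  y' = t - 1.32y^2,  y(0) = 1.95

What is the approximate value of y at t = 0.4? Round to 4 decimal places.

Heun: k1 = f(t_n, y_n); k2 = f(t_n + h, y_n + h·k1); y_{n+1} = y_n + (h/2)·(k1 + k2).
t=0.000000, y=1.950000:
  k1 = f(0.000000, 1.950000) = -5.019300
  k2 = f(0.400000, -0.057720) = 0.395602
  y ← 1.950000 + (0.4/2)·(-5.019300 + 0.395602) = 1.025260
y(0.4) ≈ 1.0253

1.0253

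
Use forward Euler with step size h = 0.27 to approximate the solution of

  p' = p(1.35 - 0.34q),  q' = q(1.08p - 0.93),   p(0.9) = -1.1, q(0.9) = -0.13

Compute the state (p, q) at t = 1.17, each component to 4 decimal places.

Euler on (p,q): p_{n+1} = p_n + h·p', q_{n+1} = q_n + h·q'.
0.900000: (-1.100000, -0.130000); f=(-1.533620, 0.275340) → (-1.514077, -0.055658)
(p(1.17), q(1.17)) ≈ (-1.5141, -0.0557)

-1.5141, -0.0557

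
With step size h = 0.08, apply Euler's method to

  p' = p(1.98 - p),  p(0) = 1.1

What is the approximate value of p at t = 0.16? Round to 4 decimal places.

1.2530

Euler: p_{n+1} = p_n + h·f(t_n, p_n).
t=0.000000, p=1.100000: f=0.968000 → p ← 1.100000 + 0.08·0.968000 = 1.177440
t=0.080000, p=1.177440: f=0.944966 → p ← 1.177440 + 0.08·0.944966 = 1.253037
p(0.16) ≈ 1.2530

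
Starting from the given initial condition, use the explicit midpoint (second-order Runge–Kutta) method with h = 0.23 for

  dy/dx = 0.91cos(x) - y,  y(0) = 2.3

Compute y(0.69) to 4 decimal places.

Midpoint: k1 = f(x_n, y_n); k2 = f(x_n + h/2, y_n + (h/2)·k1); y_{n+1} = y_n + h·k2.
x=0.000000, y=2.300000:
  k1 = f(0.000000, 2.300000) = -1.390000
  k2 = f(0.115000, 2.140150) = -1.236161
  y ← 2.300000 + 0.23·(-1.236161) = 2.015683
x=0.230000, y=2.015683:
  k1 = f(0.230000, 2.015683) = -1.129647
  k2 = f(0.345000, 1.885774) = -1.029395
  y ← 2.015683 + 0.23·(-1.029395) = 1.778922
x=0.460000, y=1.778922:
  k1 = f(0.460000, 1.778922) = -0.963514
  k2 = f(0.575000, 1.668118) = -0.904453
  y ← 1.778922 + 0.23·(-0.904453) = 1.570898
y(0.69) ≈ 1.5709

1.5709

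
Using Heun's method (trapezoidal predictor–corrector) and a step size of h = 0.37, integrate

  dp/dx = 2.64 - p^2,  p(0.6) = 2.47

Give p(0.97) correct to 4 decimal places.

2.0564

Heun: k1 = f(x_n, p_n); k2 = f(x_n + h, p_n + h·k1); p_{n+1} = p_n + (h/2)·(k1 + k2).
x=0.600000, p=2.470000:
  k1 = f(0.600000, 2.470000) = -3.460900
  k2 = f(0.970000, 1.189467) = 1.225168
  p ← 2.470000 + (0.37/2)·(-3.460900 + 1.225168) = 2.056390
p(0.97) ≈ 2.0564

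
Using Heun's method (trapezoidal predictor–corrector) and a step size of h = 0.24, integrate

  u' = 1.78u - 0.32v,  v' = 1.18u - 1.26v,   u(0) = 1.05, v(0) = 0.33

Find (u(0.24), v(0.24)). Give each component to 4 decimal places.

Heun on (u,v): k1 = f(t_n, state_n); k2 = f(t_n + h, state_n + h·k1); state_{n+1} = state_n + (h/2)·(k1 + k2).
0.000000: (1.050000, 0.330000)
  k1 = (1.763400, 0.823200)
  predictor → (1.473216, 0.527568)
  k2 = (2.453503, 1.073659)
  → (1.556028, 0.557623)
(u(0.24), v(0.24)) ≈ (1.5560, 0.5576)

1.5560, 0.5576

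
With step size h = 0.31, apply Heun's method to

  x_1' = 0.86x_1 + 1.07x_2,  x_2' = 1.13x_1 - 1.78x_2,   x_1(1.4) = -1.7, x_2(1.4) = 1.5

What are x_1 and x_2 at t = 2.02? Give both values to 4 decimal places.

Heun on (x_1,x_2): k1 = f(t_n, state_n); k2 = f(t_n + h, state_n + h·k1); state_{n+1} = state_n + (h/2)·(k1 + k2).
1.400000: (-1.700000, 1.500000)
  k1 = (0.143000, -4.591000)
  predictor → (-1.655670, 0.076790)
  k2 = (-1.341711, -2.007593)
  → (-1.885800, 0.477218)
1.710000: (-1.885800, 0.477218)
  k1 = (-1.111165, -2.980402)
  predictor → (-2.230261, -0.446707)
  k2 = (-2.396001, -1.725057)
  → (-2.429411, -0.252128)
(x_1(2.02), x_2(2.02)) ≈ (-2.4294, -0.2521)

-2.4294, -0.2521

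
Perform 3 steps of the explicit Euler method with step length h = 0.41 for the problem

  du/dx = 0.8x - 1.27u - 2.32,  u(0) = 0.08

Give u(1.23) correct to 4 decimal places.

-1.2834

Euler: u_{n+1} = u_n + h·f(x_n, u_n).
x=0.000000, u=0.080000: f=-2.421600 → u ← 0.080000 + 0.41·(-2.421600) = -0.912856
x=0.410000, u=-0.912856: f=-0.832673 → u ← -0.912856 + 0.41·(-0.832673) = -1.254252
x=0.820000, u=-1.254252: f=-0.071100 → u ← -1.254252 + 0.41·(-0.071100) = -1.283403
u(1.23) ≈ -1.2834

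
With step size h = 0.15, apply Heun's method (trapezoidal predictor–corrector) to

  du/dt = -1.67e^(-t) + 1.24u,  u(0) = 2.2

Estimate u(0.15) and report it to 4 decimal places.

2.3909

Heun: k1 = f(t_n, u_n); k2 = f(t_n + h, u_n + h·k1); u_{n+1} = u_n + (h/2)·(k1 + k2).
t=0.000000, u=2.200000:
  k1 = f(0.000000, 2.200000) = 1.058000
  k2 = f(0.150000, 2.358700) = 1.487406
  u ← 2.200000 + (0.15/2)·(1.058000 + 1.487406) = 2.390905
u(0.15) ≈ 2.3909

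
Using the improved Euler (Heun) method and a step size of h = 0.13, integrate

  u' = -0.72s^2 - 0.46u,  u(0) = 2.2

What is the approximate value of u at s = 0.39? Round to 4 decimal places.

Heun: k1 = f(s_n, u_n); k2 = f(s_n + h, u_n + h·k1); u_{n+1} = u_n + (h/2)·(k1 + k2).
s=0.000000, u=2.200000:
  k1 = f(0.000000, 2.200000) = -1.012000
  k2 = f(0.130000, 2.068440) = -0.963650
  u ← 2.200000 + (0.13/2)·(-1.012000 + (-0.963650)) = 2.071583
s=0.130000, u=2.071583:
  k1 = f(0.130000, 2.071583) = -0.965096
  k2 = f(0.260000, 1.946120) = -0.943887
  u ← 2.071583 + (0.13/2)·(-0.965096 + (-0.943887)) = 1.947499
s=0.260000, u=1.947499:
  k1 = f(0.260000, 1.947499) = -0.944521
  k2 = f(0.390000, 1.824711) = -0.948879
  u ← 1.947499 + (0.13/2)·(-0.944521 + (-0.948879)) = 1.824428
u(0.39) ≈ 1.8244

1.8244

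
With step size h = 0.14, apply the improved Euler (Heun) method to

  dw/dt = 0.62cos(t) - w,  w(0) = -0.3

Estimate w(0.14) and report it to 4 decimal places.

-0.1806

Heun: k1 = f(t_n, w_n); k2 = f(t_n + h, w_n + h·k1); w_{n+1} = w_n + (h/2)·(k1 + k2).
t=0.000000, w=-0.300000:
  k1 = f(0.000000, -0.300000) = 0.920000
  k2 = f(0.140000, -0.171200) = 0.785134
  w ← -0.300000 + (0.14/2)·(0.920000 + 0.785134) = -0.180641
w(0.14) ≈ -0.1806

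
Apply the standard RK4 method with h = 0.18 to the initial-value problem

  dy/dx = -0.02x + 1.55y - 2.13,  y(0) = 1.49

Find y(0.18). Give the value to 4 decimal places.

1.5269

RK4: k1 = f(x_n, y_n); k2 = f(x_n + h/2, y_n + (h/2)·k1); k3 = f(x_n + h/2, y_n + (h/2)·k2); k4 = f(x_n + h, y_n + h·k3); y_{n+1} = y_n + (h/6)·(k1 + 2k2 + 2k3 + k4).
x=0.000000, y=1.490000:
  k1 = f(0.000000, 1.490000) = 0.179500
  k2 = f(0.090000, 1.506155) = 0.202740
  k3 = f(0.090000, 1.508247) = 0.205982
  k4 = f(0.180000, 1.527077) = 0.233369
  y ← 1.490000 + (0.18/6)·(k1 + 2k2 + 2k3 + k4) = 1.526909
y(0.18) ≈ 1.5269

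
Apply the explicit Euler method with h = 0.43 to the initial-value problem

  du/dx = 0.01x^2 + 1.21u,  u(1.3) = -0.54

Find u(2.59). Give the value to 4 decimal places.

Euler: u_{n+1} = u_n + h·f(x_n, u_n).
x=1.300000, u=-0.540000: f=-0.636500 → u ← -0.540000 + 0.43·(-0.636500) = -0.813695
x=1.730000, u=-0.813695: f=-0.954642 → u ← -0.813695 + 0.43·(-0.954642) = -1.224191
x=2.160000, u=-1.224191: f=-1.434615 → u ← -1.224191 + 0.43·(-1.434615) = -1.841076
u(2.59) ≈ -1.8411

-1.8411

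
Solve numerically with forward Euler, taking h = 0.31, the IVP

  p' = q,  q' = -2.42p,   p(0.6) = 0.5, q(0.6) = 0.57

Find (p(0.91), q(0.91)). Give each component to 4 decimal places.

Euler on (p,q): p_{n+1} = p_n + h·p', q_{n+1} = q_n + h·q'.
0.600000: (0.500000, 0.570000); f=(0.570000, -1.210000) → (0.676700, 0.194900)
(p(0.91), q(0.91)) ≈ (0.6767, 0.1949)

0.6767, 0.1949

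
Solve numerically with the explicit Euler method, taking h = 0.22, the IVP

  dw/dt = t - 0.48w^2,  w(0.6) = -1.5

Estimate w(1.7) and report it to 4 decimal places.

Euler: w_{n+1} = w_n + h·f(t_n, w_n).
t=0.600000, w=-1.500000: f=-0.480000 → w ← -1.500000 + 0.22·(-0.480000) = -1.605600
t=0.820000, w=-1.605600: f=-0.417417 → w ← -1.605600 + 0.22·(-0.417417) = -1.697432
t=1.040000, w=-1.697432: f=-0.343012 → w ← -1.697432 + 0.22·(-0.343012) = -1.772894
t=1.260000, w=-1.772894: f=-0.248714 → w ← -1.772894 + 0.22·(-0.248714) = -1.827611
t=1.480000, w=-1.827611: f=-0.123278 → w ← -1.827611 + 0.22·(-0.123278) = -1.854732
w(1.7) ≈ -1.8547

-1.8547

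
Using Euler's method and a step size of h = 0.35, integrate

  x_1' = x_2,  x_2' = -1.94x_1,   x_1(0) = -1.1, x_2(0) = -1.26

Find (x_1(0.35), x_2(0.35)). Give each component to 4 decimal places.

Euler on (x_1,x_2): x_1_{n+1} = x_1_n + h·x_1', x_2_{n+1} = x_2_n + h·x_2'.
0.000000: (-1.100000, -1.260000); f=(-1.260000, 2.134000) → (-1.541000, -0.513100)
(x_1(0.35), x_2(0.35)) ≈ (-1.5410, -0.5131)

-1.5410, -0.5131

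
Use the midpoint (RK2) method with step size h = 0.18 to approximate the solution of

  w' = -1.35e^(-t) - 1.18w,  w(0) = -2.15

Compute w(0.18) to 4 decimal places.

Midpoint: k1 = f(t_n, w_n); k2 = f(t_n + h/2, w_n + (h/2)·k1); w_{n+1} = w_n + h·k2.
t=0.000000, w=-2.150000:
  k1 = f(0.000000, -2.150000) = 1.187000
  k2 = f(0.090000, -2.043170) = 1.177133
  w ← -2.150000 + 0.18·1.177133 = -1.938116
w(0.18) ≈ -1.9381

-1.9381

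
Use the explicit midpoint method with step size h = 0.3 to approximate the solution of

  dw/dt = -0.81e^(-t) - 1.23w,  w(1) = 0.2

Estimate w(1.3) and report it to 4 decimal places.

Midpoint: k1 = f(t_n, w_n); k2 = f(t_n + h/2, w_n + (h/2)·k1); w_{n+1} = w_n + h·k2.
t=1.000000, w=0.200000:
  k1 = f(1.000000, 0.200000) = -0.543982
  k2 = f(1.150000, 0.118403) = -0.402111
  w ← 0.200000 + 0.3·(-0.402111) = 0.079367
w(1.3) ≈ 0.0794

0.0794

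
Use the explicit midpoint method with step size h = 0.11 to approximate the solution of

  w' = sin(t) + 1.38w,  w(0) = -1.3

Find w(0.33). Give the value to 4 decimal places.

-1.9847

Midpoint: k1 = f(t_n, w_n); k2 = f(t_n + h/2, w_n + (h/2)·k1); w_{n+1} = w_n + h·k2.
t=0.000000, w=-1.300000:
  k1 = f(0.000000, -1.300000) = -1.794000
  k2 = f(0.055000, -1.398670) = -1.875192
  w ← -1.300000 + 0.11·(-1.875192) = -1.506271
t=0.110000, w=-1.506271:
  k1 = f(0.110000, -1.506271) = -1.968876
  k2 = f(0.165000, -1.614559) = -2.063840
  w ← -1.506271 + 0.11·(-2.063840) = -1.733294
t=0.220000, w=-1.733294:
  k1 = f(0.220000, -1.733294) = -2.173715
  k2 = f(0.275000, -1.852848) = -2.285383
  w ← -1.733294 + 0.11·(-2.285383) = -1.984686
w(0.33) ≈ -1.9847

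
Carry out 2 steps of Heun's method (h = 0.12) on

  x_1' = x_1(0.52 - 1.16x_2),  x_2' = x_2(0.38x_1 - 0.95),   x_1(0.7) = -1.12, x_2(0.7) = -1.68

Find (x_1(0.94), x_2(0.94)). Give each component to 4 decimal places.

Heun on (x_1,x_2): k1 = f(x_n, state_n); k2 = f(x_n + h, state_n + h·k1); state_{n+1} = state_n + (h/2)·(k1 + k2).
0.700000: (-1.120000, -1.680000)
  k1 = (-2.765056, 2.311008)
  predictor → (-1.451807, -1.402679)
  k2 = (-3.117185, 2.106384)
  → (-1.472934, -1.414956)
0.820000: (-1.472934, -1.414956)
  k1 = (-3.183526, 2.136181)
  predictor → (-1.854958, -1.158615)
  k2 = (-3.457628, 1.917373)
  → (-1.871404, -1.171743)
(x_1(0.94), x_2(0.94)) ≈ (-1.8714, -1.1717)

-1.8714, -1.1717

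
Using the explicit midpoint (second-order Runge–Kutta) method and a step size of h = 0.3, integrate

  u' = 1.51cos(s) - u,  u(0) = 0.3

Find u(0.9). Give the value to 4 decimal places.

0.8658

Midpoint: k1 = f(s_n, u_n); k2 = f(s_n + h/2, u_n + (h/2)·k1); u_{n+1} = u_n + h·k2.
s=0.000000, u=0.300000:
  k1 = f(0.000000, 0.300000) = 1.210000
  k2 = f(0.150000, 0.481500) = 1.011544
  u ← 0.300000 + 0.3·1.011544 = 0.603463
s=0.300000, u=0.603463:
  k1 = f(0.300000, 0.603463) = 0.839095
  k2 = f(0.450000, 0.729328) = 0.630348
  u ← 0.603463 + 0.3·0.630348 = 0.792568
s=0.600000, u=0.792568:
  k1 = f(0.600000, 0.792568) = 0.453689
  k2 = f(0.750000, 0.860621) = 0.244229
  u ← 0.792568 + 0.3·0.244229 = 0.865836
u(0.9) ≈ 0.8658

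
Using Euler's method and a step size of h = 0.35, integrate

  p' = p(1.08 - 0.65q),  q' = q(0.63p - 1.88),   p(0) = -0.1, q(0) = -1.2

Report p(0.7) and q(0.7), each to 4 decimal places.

-0.2419, -0.1173

Euler on (p,q): p_{n+1} = p_n + h·p', q_{n+1} = q_n + h·q'.
0.000000: (-0.100000, -1.200000); f=(-0.186000, 2.331600) → (-0.165100, -0.383940)
0.350000: (-0.165100, -0.383940); f=(-0.219511, 0.761742) → (-0.241929, -0.117330)
(p(0.7), q(0.7)) ≈ (-0.2419, -0.1173)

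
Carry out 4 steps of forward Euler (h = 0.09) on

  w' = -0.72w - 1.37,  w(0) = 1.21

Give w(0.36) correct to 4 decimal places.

Euler: w_{n+1} = w_n + h·f(t_n, w_n).
t=0.000000, w=1.210000: f=-2.241200 → w ← 1.210000 + 0.09·(-2.241200) = 1.008292
t=0.090000, w=1.008292: f=-2.095970 → w ← 1.008292 + 0.09·(-2.095970) = 0.819655
t=0.180000, w=0.819655: f=-1.960151 → w ← 0.819655 + 0.09·(-1.960151) = 0.643241
t=0.270000, w=0.643241: f=-1.833134 → w ← 0.643241 + 0.09·(-1.833134) = 0.478259
w(0.36) ≈ 0.4783

0.4783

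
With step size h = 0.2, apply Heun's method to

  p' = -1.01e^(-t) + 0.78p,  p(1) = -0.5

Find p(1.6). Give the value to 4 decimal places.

-1.0165

Heun: k1 = f(t_n, p_n); k2 = f(t_n + h, p_n + h·k1); p_{n+1} = p_n + (h/2)·(k1 + k2).
t=1.000000, p=-0.500000:
  k1 = f(1.000000, -0.500000) = -0.761558
  k2 = f(1.200000, -0.652312) = -0.813009
  p ← -0.500000 + (0.2/2)·(-0.761558 + (-0.813009)) = -0.657457
t=1.200000, p=-0.657457:
  k1 = f(1.200000, -0.657457) = -0.817022
  k2 = f(1.400000, -0.820861) = -0.889335
  p ← -0.657457 + (0.2/2)·(-0.817022 + (-0.889335)) = -0.828092
t=1.400000, p=-0.828092:
  k1 = f(1.400000, -0.828092) = -0.894975
  k2 = f(1.600000, -1.007087) = -0.989444
  p ← -0.828092 + (0.2/2)·(-0.894975 + (-0.989444)) = -1.016534
p(1.6) ≈ -1.0165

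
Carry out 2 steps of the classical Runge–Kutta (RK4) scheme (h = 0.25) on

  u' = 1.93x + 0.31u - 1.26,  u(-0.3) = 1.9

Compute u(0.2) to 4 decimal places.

RK4: k1 = f(x_n, u_n); k2 = f(x_n + h/2, u_n + (h/2)·k1); k3 = f(x_n + h/2, u_n + (h/2)·k2); k4 = f(x_n + h, u_n + h·k3); u_{n+1} = u_n + (h/6)·(k1 + 2k2 + 2k3 + k4).
x=-0.300000, u=1.900000:
  k1 = f(-0.300000, 1.900000) = -1.250000
  k2 = f(-0.175000, 1.743750) = -1.057187
  k3 = f(-0.175000, 1.767852) = -1.049716
  k4 = f(-0.050000, 1.637571) = -0.848853
  u ← 1.900000 + (0.25/6)·(k1 + 2k2 + 2k3 + k4) = 1.636972
x=-0.050000, u=1.636972:
  k1 = f(-0.050000, 1.636972) = -0.849039
  k2 = f(0.075000, 1.530843) = -0.640689
  k3 = f(0.075000, 1.556886) = -0.632615
  k4 = f(0.200000, 1.478819) = -0.415566
  u ← 1.636972 + (0.25/6)·(k1 + 2k2 + 2k3 + k4) = 1.478172
u(0.2) ≈ 1.4782

1.4782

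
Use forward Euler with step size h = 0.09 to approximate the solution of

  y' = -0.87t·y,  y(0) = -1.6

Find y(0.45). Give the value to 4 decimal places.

Euler: y_{n+1} = y_n + h·f(t_n, y_n).
t=0.000000, y=-1.600000: f=0.000000 → y ← -1.600000 + 0.09·0.000000 = -1.600000
t=0.090000, y=-1.600000: f=0.125280 → y ← -1.600000 + 0.09·0.125280 = -1.588725
t=0.180000, y=-1.588725: f=0.248794 → y ← -1.588725 + 0.09·0.248794 = -1.566333
t=0.270000, y=-1.566333: f=0.367932 → y ← -1.566333 + 0.09·0.367932 = -1.533219
t=0.360000, y=-1.533219: f=0.480204 → y ← -1.533219 + 0.09·0.480204 = -1.490001
y(0.45) ≈ -1.4900

-1.4900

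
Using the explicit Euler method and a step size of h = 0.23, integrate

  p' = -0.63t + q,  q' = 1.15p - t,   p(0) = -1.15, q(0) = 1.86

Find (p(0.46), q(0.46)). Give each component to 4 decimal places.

Euler on (p,q): p_{n+1} = p_n + h·p', q_{n+1} = q_n + h·q'.
0.000000: (-1.150000, 1.860000); f=(1.860000, -1.322500) → (-0.722200, 1.555825)
0.230000: (-0.722200, 1.555825); f=(1.410925, -1.060530) → (-0.397687, 1.311903)
(p(0.46), q(0.46)) ≈ (-0.3977, 1.3119)

-0.3977, 1.3119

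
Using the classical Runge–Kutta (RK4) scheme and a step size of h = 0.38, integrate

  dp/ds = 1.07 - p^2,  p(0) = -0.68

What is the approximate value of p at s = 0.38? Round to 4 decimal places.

-0.3889

RK4: k1 = f(s_n, p_n); k2 = f(s_n + h/2, p_n + (h/2)·k1); k3 = f(s_n + h/2, p_n + (h/2)·k2); k4 = f(s_n + h, p_n + h·k3); p_{n+1} = p_n + (h/6)·(k1 + 2k2 + 2k3 + k4).
s=0.000000, p=-0.680000:
  k1 = f(0.000000, -0.680000) = 0.607600
  k2 = f(0.190000, -0.564556) = 0.751277
  k3 = f(0.190000, -0.537257) = 0.781354
  k4 = f(0.380000, -0.383085) = 0.923246
  p ← -0.680000 + (0.38/6)·(k1 + 2k2 + 2k3 + k4) = -0.388913
p(0.38) ≈ -0.3889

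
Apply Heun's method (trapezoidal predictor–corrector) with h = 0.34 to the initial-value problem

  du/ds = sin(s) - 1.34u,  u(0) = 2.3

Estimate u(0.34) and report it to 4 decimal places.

1.5475

Heun: k1 = f(s_n, u_n); k2 = f(s_n + h, u_n + h·k1); u_{n+1} = u_n + (h/2)·(k1 + k2).
s=0.000000, u=2.300000:
  k1 = f(0.000000, 2.300000) = -3.082000
  k2 = f(0.340000, 1.252120) = -1.344354
  u ← 2.300000 + (0.34/2)·(-3.082000 + (-1.344354)) = 1.547520
u(0.34) ≈ 1.5475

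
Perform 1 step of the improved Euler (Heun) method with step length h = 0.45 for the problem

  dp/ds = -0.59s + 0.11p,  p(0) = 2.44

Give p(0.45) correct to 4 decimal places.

Heun: k1 = f(s_n, p_n); k2 = f(s_n + h, p_n + h·k1); p_{n+1} = p_n + (h/2)·(k1 + k2).
s=0.000000, p=2.440000:
  k1 = f(0.000000, 2.440000) = 0.268400
  k2 = f(0.450000, 2.560780) = 0.016186
  p ← 2.440000 + (0.45/2)·(0.268400 + 0.016186) = 2.504032
p(0.45) ≈ 2.5040

2.5040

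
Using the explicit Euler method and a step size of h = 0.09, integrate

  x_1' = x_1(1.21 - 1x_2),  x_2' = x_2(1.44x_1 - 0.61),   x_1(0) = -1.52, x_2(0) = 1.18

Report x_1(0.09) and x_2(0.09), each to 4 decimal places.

-1.5241, 0.8828

Euler on (x_1,x_2): x_1_{n+1} = x_1_n + h·x_1', x_2_{n+1} = x_2_n + h·x_2'.
0.000000: (-1.520000, 1.180000); f=(-0.045600, -3.302584) → (-1.524104, 0.882767)
(x_1(0.09), x_2(0.09)) ≈ (-1.5241, 0.8828)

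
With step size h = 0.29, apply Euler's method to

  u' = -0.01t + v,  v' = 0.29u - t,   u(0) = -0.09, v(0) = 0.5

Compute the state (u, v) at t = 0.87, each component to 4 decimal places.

0.3150, 0.2613

Euler on (u,v): u_{n+1} = u_n + h·u', v_{n+1} = v_n + h·v'.
0.000000: (-0.090000, 0.500000); f=(0.500000, -0.026100) → (0.055000, 0.492431)
0.290000: (0.055000, 0.492431); f=(0.489531, -0.274050) → (0.196964, 0.412957)
0.580000: (0.196964, 0.412957); f=(0.407157, -0.522880) → (0.315039, 0.261321)
(u(0.87), v(0.87)) ≈ (0.3150, 0.2613)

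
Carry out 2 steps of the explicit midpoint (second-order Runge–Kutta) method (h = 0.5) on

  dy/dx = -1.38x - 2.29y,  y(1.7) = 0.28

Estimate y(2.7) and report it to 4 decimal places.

Midpoint: k1 = f(x_n, y_n); k2 = f(x_n + h/2, y_n + (h/2)·k1); y_{n+1} = y_n + h·k2.
x=1.700000, y=0.280000:
  k1 = f(1.700000, 0.280000) = -2.987200
  k2 = f(1.950000, -0.466800) = -1.622028
  y ← 0.280000 + 0.5·(-1.622028) = -0.531014
x=2.200000, y=-0.531014:
  k1 = f(2.200000, -0.531014) = -1.819978
  k2 = f(2.450000, -0.986008) = -1.123041
  y ← -0.531014 + 0.5·(-1.123041) = -1.092534
y(2.7) ≈ -1.0925

-1.0925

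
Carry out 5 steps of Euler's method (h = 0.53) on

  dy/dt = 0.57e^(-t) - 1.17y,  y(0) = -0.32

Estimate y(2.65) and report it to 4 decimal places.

Euler: y_{n+1} = y_n + h·f(t_n, y_n).
t=0.000000, y=-0.320000: f=0.944400 → y ← -0.320000 + 0.53·0.944400 = 0.180532
t=0.530000, y=0.180532: f=0.124282 → y ← 0.180532 + 0.53·0.124282 = 0.246402
t=1.060000, y=0.246402: f=-0.090810 → y ← 0.246402 + 0.53·(-0.090810) = 0.198272
t=1.590000, y=0.198272: f=-0.115741 → y ← 0.198272 + 0.53·(-0.115741) = 0.136930
t=2.120000, y=0.136930: f=-0.091790 → y ← 0.136930 + 0.53·(-0.091790) = 0.088281
y(2.65) ≈ 0.0883

0.0883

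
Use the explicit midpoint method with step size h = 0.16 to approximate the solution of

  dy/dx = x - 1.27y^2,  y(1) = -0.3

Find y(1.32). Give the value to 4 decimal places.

0.0601

Midpoint: k1 = f(x_n, y_n); k2 = f(x_n + h/2, y_n + (h/2)·k1); y_{n+1} = y_n + h·k2.
x=1.000000, y=-0.300000:
  k1 = f(1.000000, -0.300000) = 0.885700
  k2 = f(1.080000, -0.229144) = 1.013316
  y ← -0.300000 + 0.16·1.013316 = -0.137869
x=1.160000, y=-0.137869:
  k1 = f(1.160000, -0.137869) = 1.135860
  k2 = f(1.240000, -0.047001) = 1.237194
  y ← -0.137869 + 0.16·1.237194 = 0.060082
y(1.32) ≈ 0.0601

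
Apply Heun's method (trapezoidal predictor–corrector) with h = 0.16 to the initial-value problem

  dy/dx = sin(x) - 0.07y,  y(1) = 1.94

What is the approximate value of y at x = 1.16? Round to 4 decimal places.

2.0583

Heun: k1 = f(x_n, y_n); k2 = f(x_n + h, y_n + h·k1); y_{n+1} = y_n + (h/2)·(k1 + k2).
x=1.000000, y=1.940000:
  k1 = f(1.000000, 1.940000) = 0.705671
  k2 = f(1.160000, 2.052907) = 0.773100
  y ← 1.940000 + (0.16/2)·(0.705671 + 0.773100) = 2.058302
y(1.16) ≈ 2.0583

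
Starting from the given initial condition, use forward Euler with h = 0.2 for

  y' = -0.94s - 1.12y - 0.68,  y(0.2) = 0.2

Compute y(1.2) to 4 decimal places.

Euler: y_{n+1} = y_n + h·f(s_n, y_n).
s=0.200000, y=0.200000: f=-1.092000 → y ← 0.200000 + 0.2·(-1.092000) = -0.018400
s=0.400000, y=-0.018400: f=-1.035392 → y ← -0.018400 + 0.2·(-1.035392) = -0.225478
s=0.600000, y=-0.225478: f=-0.991464 → y ← -0.225478 + 0.2·(-0.991464) = -0.423771
s=0.800000, y=-0.423771: f=-0.957376 → y ← -0.423771 + 0.2·(-0.957376) = -0.615246
s=1.000000, y=-0.615246: f=-0.930924 → y ← -0.615246 + 0.2·(-0.930924) = -0.801431
y(1.2) ≈ -0.8014

-0.8014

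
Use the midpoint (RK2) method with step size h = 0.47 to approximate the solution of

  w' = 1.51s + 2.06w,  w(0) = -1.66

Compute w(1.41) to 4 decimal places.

-20.2628

Midpoint: k1 = f(s_n, w_n); k2 = f(s_n + h/2, w_n + (h/2)·k1); w_{n+1} = w_n + h·k2.
s=0.000000, w=-1.660000:
  k1 = f(0.000000, -1.660000) = -3.419600
  k2 = f(0.235000, -2.463606) = -4.720178
  w ← -1.660000 + 0.47·(-4.720178) = -3.878484
s=0.470000, w=-3.878484:
  k1 = f(0.470000, -3.878484) = -7.279977
  k2 = f(0.705000, -5.589278) = -10.449363
  w ← -3.878484 + 0.47·(-10.449363) = -8.789685
s=0.940000, w=-8.789685:
  k1 = f(0.940000, -8.789685) = -16.687350
  k2 = f(1.175000, -12.711212) = -24.410847
  w ← -8.789685 + 0.47·(-24.410847) = -20.262783
w(1.41) ≈ -20.2628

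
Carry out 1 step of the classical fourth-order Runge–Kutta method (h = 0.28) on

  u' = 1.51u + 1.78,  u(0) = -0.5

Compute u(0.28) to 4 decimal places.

-0.1429

RK4: k1 = f(x_n, u_n); k2 = f(x_n + h/2, u_n + (h/2)·k1); k3 = f(x_n + h/2, u_n + (h/2)·k2); k4 = f(x_n + h, u_n + h·k3); u_{n+1} = u_n + (h/6)·(k1 + 2k2 + 2k3 + k4).
x=0.000000, u=-0.500000:
  k1 = f(0.000000, -0.500000) = 1.025000
  k2 = f(0.140000, -0.356500) = 1.241685
  k3 = f(0.140000, -0.326164) = 1.287492
  k4 = f(0.280000, -0.139502) = 1.569352
  u ← -0.500000 + (0.28/6)·(k1 + 2k2 + 2k3 + k4) = -0.142874
u(0.28) ≈ -0.1429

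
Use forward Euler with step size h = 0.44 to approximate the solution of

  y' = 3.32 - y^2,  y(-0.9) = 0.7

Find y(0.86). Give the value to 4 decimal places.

Euler: y_{n+1} = y_n + h·f(x_n, y_n).
x=-0.900000, y=0.700000: f=2.830000 → y ← 0.700000 + 0.44·2.830000 = 1.945200
x=-0.460000, y=1.945200: f=-0.463803 → y ← 1.945200 + 0.44·(-0.463803) = 1.741127
x=-0.020000, y=1.741127: f=0.288478 → y ← 1.741127 + 0.44·0.288478 = 1.868057
x=0.420000, y=1.868057: f=-0.169637 → y ← 1.868057 + 0.44·(-0.169637) = 1.793417
y(0.86) ≈ 1.7934

1.7934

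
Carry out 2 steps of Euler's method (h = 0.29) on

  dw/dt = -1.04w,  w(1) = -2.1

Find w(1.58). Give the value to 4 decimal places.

-1.0243

Euler: w_{n+1} = w_n + h·f(t_n, w_n).
t=1.000000, w=-2.100000: f=2.184000 → w ← -2.100000 + 0.29·2.184000 = -1.466640
t=1.290000, w=-1.466640: f=1.525306 → w ← -1.466640 + 0.29·1.525306 = -1.024301
w(1.58) ≈ -1.0243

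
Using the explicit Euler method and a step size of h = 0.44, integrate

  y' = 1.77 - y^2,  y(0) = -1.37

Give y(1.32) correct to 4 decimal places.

Euler: y_{n+1} = y_n + h·f(x_n, y_n).
x=0.000000, y=-1.370000: f=-0.106900 → y ← -1.370000 + 0.44·(-0.106900) = -1.417036
x=0.440000, y=-1.417036: f=-0.237991 → y ← -1.417036 + 0.44·(-0.237991) = -1.521752
x=0.880000, y=-1.521752: f=-0.545729 → y ← -1.521752 + 0.44·(-0.545729) = -1.761873
y(1.32) ≈ -1.7619

-1.7619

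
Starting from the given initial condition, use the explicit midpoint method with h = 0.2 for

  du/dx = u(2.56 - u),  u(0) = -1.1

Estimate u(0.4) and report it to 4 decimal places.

Midpoint: k1 = f(x_n, u_n); k2 = f(x_n + h/2, u_n + (h/2)·k1); u_{n+1} = u_n + h·k2.
x=0.000000, u=-1.100000:
  k1 = f(0.000000, -1.100000) = -4.026000
  k2 = f(0.100000, -1.502600) = -6.104463
  u ← -1.100000 + 0.2·(-6.104463) = -2.320893
x=0.200000, u=-2.320893:
  k1 = f(0.200000, -2.320893) = -11.328027
  k2 = f(0.300000, -3.453695) = -20.769471
  u ← -2.320893 + 0.2·(-20.769471) = -6.474787
u(0.4) ≈ -6.4748

-6.4748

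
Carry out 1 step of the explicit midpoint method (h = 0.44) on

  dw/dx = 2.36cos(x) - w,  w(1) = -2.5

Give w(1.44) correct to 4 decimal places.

Midpoint: k1 = f(x_n, w_n); k2 = f(x_n + h/2, w_n + (h/2)·k1); w_{n+1} = w_n + h·k2.
x=1.000000, w=-2.500000:
  k1 = f(1.000000, -2.500000) = 3.775113
  k2 = f(1.220000, -1.669475) = 2.480479
  w ← -2.500000 + 0.44·2.480479 = -1.408589
w(1.44) ≈ -1.4086

-1.4086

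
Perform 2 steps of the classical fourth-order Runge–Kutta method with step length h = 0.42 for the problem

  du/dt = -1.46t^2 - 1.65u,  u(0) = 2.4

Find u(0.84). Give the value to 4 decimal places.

RK4: k1 = f(t_n, u_n); k2 = f(t_n + h/2, u_n + (h/2)·k1); k3 = f(t_n + h/2, u_n + (h/2)·k2); k4 = f(t_n + h, u_n + h·k3); u_{n+1} = u_n + (h/6)·(k1 + 2k2 + 2k3 + k4).
t=0.000000, u=2.400000:
  k1 = f(0.000000, 2.400000) = -3.960000
  k2 = f(0.210000, 1.568400) = -2.652246
  k3 = f(0.210000, 1.843028) = -3.105383
  k4 = f(0.420000, 1.095739) = -2.065514
  u ← 2.400000 + (0.42/6)·(k1 + 2k2 + 2k3 + k4) = 1.172146
t=0.420000, u=1.172146:
  k1 = f(0.420000, 1.172146) = -2.191585
  k2 = f(0.630000, 0.711913) = -1.754131
  k3 = f(0.630000, 0.803779) = -1.905709
  k4 = f(0.840000, 0.371748) = -1.643561
  u ← 1.172146 + (0.42/6)·(k1 + 2k2 + 2k3 + k4) = 0.391308
u(0.84) ≈ 0.3913

0.3913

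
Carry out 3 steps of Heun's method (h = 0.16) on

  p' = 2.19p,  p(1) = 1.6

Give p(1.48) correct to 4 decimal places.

Heun: k1 = f(s_n, p_n); k2 = f(s_n + h, p_n + h·k1); p_{n+1} = p_n + (h/2)·(k1 + k2).
s=1.000000, p=1.600000:
  k1 = f(1.000000, 1.600000) = 3.504000
  k2 = f(1.160000, 2.160640) = 4.731802
  p ← 1.600000 + (0.16/2)·(3.504000 + 4.731802) = 2.258864
s=1.160000, p=2.258864:
  k1 = f(1.160000, 2.258864) = 4.946912
  k2 = f(1.320000, 3.050370) = 6.680311
  p ← 2.258864 + (0.16/2)·(4.946912 + 6.680311) = 3.189042
s=1.320000, p=3.189042:
  k1 = f(1.320000, 3.189042) = 6.984002
  k2 = f(1.480000, 4.306482) = 9.431196
  p ← 3.189042 + (0.16/2)·(6.984002 + 9.431196) = 4.502258
p(1.48) ≈ 4.5023

4.5023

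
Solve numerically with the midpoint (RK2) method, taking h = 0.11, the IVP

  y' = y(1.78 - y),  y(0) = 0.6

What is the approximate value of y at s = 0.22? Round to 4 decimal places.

0.7642

Midpoint: k1 = f(s_n, y_n); k2 = f(s_n + h/2, y_n + (h/2)·k1); y_{n+1} = y_n + h·k2.
s=0.000000, y=0.600000:
  k1 = f(0.000000, 0.600000) = 0.708000
  k2 = f(0.055000, 0.638940) = 0.729069
  y ← 0.600000 + 0.11·0.729069 = 0.680198
s=0.110000, y=0.680198:
  k1 = f(0.110000, 0.680198) = 0.748083
  k2 = f(0.165000, 0.721342) = 0.763655
  y ← 0.680198 + 0.11·0.763655 = 0.764200
y(0.22) ≈ 0.7642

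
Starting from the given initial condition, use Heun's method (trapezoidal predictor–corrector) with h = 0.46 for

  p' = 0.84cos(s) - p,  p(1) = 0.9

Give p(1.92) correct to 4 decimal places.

0.3710

Heun: k1 = f(s_n, p_n); k2 = f(s_n + h, p_n + h·k1); p_{n+1} = p_n + (h/2)·(k1 + k2).
s=1.000000, p=0.900000:
  k1 = f(1.000000, 0.900000) = -0.446146
  k2 = f(1.460000, 0.694773) = -0.601894
  p ← 0.900000 + (0.46/2)·(-0.446146 + (-0.601894)) = 0.658951
s=1.460000, p=0.658951:
  k1 = f(1.460000, 0.658951) = -0.566072
  k2 = f(1.920000, 0.398558) = -0.685963
  p ← 0.658951 + (0.46/2)·(-0.566072 + (-0.685963)) = 0.370983
p(1.92) ≈ 0.3710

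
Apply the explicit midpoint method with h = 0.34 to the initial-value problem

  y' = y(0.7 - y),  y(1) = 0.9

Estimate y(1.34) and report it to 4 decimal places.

Midpoint: k1 = f(t_n, y_n); k2 = f(t_n + h/2, y_n + (h/2)·k1); y_{n+1} = y_n + h·k2.
t=1.000000, y=0.900000:
  k1 = f(1.000000, 0.900000) = -0.180000
  k2 = f(1.170000, 0.869400) = -0.147276
  y ← 0.900000 + 0.34·(-0.147276) = 0.849926
y(1.34) ≈ 0.8499

0.8499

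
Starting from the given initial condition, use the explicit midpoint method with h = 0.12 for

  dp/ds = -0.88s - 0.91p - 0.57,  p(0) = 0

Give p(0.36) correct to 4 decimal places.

Midpoint: k1 = f(s_n, p_n); k2 = f(s_n + h/2, p_n + (h/2)·k1); p_{n+1} = p_n + h·k2.
s=0.000000, p=0.000000:
  k1 = f(0.000000, 0.000000) = -0.570000
  k2 = f(0.060000, -0.034200) = -0.591678
  p ← 0.000000 + 0.12·(-0.591678) = -0.071001
s=0.120000, p=-0.071001:
  k1 = f(0.120000, -0.071001) = -0.610989
  k2 = f(0.180000, -0.107661) = -0.630429
  p ← -0.071001 + 0.12·(-0.630429) = -0.146653
s=0.240000, p=-0.146653:
  k1 = f(0.240000, -0.146653) = -0.647746
  k2 = f(0.300000, -0.185518) = -0.665179
  p ← -0.146653 + 0.12·(-0.665179) = -0.226474
p(0.36) ≈ -0.2265

-0.2265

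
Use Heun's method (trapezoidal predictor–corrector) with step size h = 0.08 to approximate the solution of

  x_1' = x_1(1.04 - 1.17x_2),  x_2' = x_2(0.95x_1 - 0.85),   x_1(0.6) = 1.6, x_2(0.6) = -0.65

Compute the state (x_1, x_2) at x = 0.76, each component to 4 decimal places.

Heun on (x_1,x_2): k1 = f(x_n, state_n); k2 = f(x_n + h, state_n + h·k1); state_{n+1} = state_n + (h/2)·(k1 + k2).
0.600000: (1.600000, -0.650000)
  k1 = (2.880800, -0.435500)
  predictor → (1.830464, -0.684840)
  k2 = (3.370365, -0.608782)
  → (1.850047, -0.691771)
0.680000: (1.850047, -0.691771)
  k1 = (3.421425, -0.627813)
  predictor → (2.123761, -0.741996)
  k2 = (4.052423, -0.866335)
  → (2.149001, -0.751537)
(x_1(0.76), x_2(0.76)) ≈ (2.1490, -0.7515)

2.1490, -0.7515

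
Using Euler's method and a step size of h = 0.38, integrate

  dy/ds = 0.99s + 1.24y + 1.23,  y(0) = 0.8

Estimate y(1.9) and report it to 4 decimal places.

13.6353

Euler: y_{n+1} = y_n + h·f(s_n, y_n).
s=0.000000, y=0.800000: f=2.222000 → y ← 0.800000 + 0.38·2.222000 = 1.644360
s=0.380000, y=1.644360: f=3.645206 → y ← 1.644360 + 0.38·3.645206 = 3.029538
s=0.760000, y=3.029538: f=5.739028 → y ← 3.029538 + 0.38·5.739028 = 5.210369
s=1.140000, y=5.210369: f=8.819457 → y ← 5.210369 + 0.38·8.819457 = 8.561763
s=1.520000, y=8.561763: f=13.351386 → y ← 8.561763 + 0.38·13.351386 = 13.635289
y(1.9) ≈ 13.6353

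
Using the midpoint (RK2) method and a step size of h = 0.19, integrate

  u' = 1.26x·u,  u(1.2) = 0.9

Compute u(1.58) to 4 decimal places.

Midpoint: k1 = f(x_n, u_n); k2 = f(x_n + h/2, u_n + (h/2)·k1); u_{n+1} = u_n + h·k2.
x=1.200000, u=0.900000:
  k1 = f(1.200000, 0.900000) = 1.360800
  k2 = f(1.295000, 1.029276) = 1.679470
  u ← 0.900000 + 0.19·1.679470 = 1.219099
x=1.390000, u=1.219099:
  k1 = f(1.390000, 1.219099) = 2.135130
  k2 = f(1.485000, 1.421937) = 2.660586
  u ← 1.219099 + 0.19·2.660586 = 1.724610
u(1.58) ≈ 1.7246

1.7246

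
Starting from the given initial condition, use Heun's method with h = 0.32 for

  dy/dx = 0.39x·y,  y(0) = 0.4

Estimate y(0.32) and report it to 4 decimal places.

Heun: k1 = f(x_n, y_n); k2 = f(x_n + h, y_n + h·k1); y_{n+1} = y_n + (h/2)·(k1 + k2).
x=0.000000, y=0.400000:
  k1 = f(0.000000, 0.400000) = 0.000000
  k2 = f(0.320000, 0.400000) = 0.049920
  y ← 0.400000 + (0.32/2)·(0.000000 + 0.049920) = 0.407987
y(0.32) ≈ 0.4080

0.4080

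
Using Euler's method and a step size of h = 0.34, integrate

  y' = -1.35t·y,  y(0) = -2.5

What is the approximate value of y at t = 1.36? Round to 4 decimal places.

-0.7718

Euler: y_{n+1} = y_n + h·f(t_n, y_n).
t=0.000000, y=-2.500000: f=0.000000 → y ← -2.500000 + 0.34·0.000000 = -2.500000
t=0.340000, y=-2.500000: f=1.147500 → y ← -2.500000 + 0.34·1.147500 = -2.109850
t=0.680000, y=-2.109850: f=1.936842 → y ← -2.109850 + 0.34·1.936842 = -1.451324
t=1.020000, y=-1.451324: f=1.998473 → y ← -1.451324 + 0.34·1.998473 = -0.771843
y(1.36) ≈ -0.7718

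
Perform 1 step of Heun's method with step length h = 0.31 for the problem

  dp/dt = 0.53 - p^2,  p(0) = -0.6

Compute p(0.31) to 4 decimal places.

Heun: k1 = f(t_n, p_n); k2 = f(t_n + h, p_n + h·k1); p_{n+1} = p_n + (h/2)·(k1 + k2).
t=0.000000, p=-0.600000:
  k1 = f(0.000000, -0.600000) = 0.170000
  k2 = f(0.310000, -0.547300) = 0.230463
  p ← -0.600000 + (0.31/2)·(0.170000 + 0.230463) = -0.537928
p(0.31) ≈ -0.5379

-0.5379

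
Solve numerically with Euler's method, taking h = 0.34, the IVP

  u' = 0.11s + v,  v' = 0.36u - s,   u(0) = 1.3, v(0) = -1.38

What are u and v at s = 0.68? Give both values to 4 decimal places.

0.4284, -1.2348

Euler on (u,v): u_{n+1} = u_n + h·u', v_{n+1} = v_n + h·v'.
0.000000: (1.300000, -1.380000); f=(-1.380000, 0.468000) → (0.830800, -1.220880)
0.340000: (0.830800, -1.220880); f=(-1.183480, -0.040912) → (0.428417, -1.234790)
(u(0.68), v(0.68)) ≈ (0.4284, -1.2348)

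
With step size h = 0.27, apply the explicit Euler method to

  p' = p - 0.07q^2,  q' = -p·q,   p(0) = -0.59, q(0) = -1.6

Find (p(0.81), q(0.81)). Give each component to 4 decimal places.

Euler on (p,q): p_{n+1} = p_n + h·p', q_{n+1} = q_n + h·q'.
0.000000: (-0.590000, -1.600000); f=(-0.769200, -0.944000) → (-0.797684, -1.854880)
0.270000: (-0.797684, -1.854880); f=(-1.038525, -1.479608) → (-1.078086, -2.254374)
0.540000: (-1.078086, -2.254374); f=(-1.433840, -2.430408) → (-1.465222, -2.910584)
(p(0.81), q(0.81)) ≈ (-1.4652, -2.9106)

-1.4652, -2.9106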